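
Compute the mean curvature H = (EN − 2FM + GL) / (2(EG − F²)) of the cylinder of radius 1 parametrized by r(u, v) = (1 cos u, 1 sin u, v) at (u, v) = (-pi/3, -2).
H = -1/2

With E = 1, F = 0, G = 1, L = -1, M = 0, N = 0, assemble
  H = (EN − 2FM + GL) / (2(EG − F²)) = -1/2.
At (u, v) = (-pi/3, -2): H = -1/2.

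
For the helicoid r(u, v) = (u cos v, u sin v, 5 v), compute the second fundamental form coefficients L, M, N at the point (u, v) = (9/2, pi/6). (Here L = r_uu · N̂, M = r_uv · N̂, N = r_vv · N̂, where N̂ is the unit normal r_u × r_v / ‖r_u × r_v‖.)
L = 0;  M = -10*sqrt(181)/181;  N = 0

Compute the unit normal N̂(u, v) = (5*sin(v)/sqrt(u^2 + 25), -5*cos(v)/sqrt(u^2 + 25), u/sqrt(u^2 + 25)), and the second partials r_uu, r_uv, r_vv. Take dot products:
  L(u, v) = r_uu · N̂ = 0,
  M(u, v) = r_uv · N̂ = -5/sqrt(u^2 + 25),
  N(u, v) = r_vv · N̂ = 0.
Evaluating at (u, v) = (9/2, pi/6):
  L = 0, M = -10*sqrt(181)/181, N = 0.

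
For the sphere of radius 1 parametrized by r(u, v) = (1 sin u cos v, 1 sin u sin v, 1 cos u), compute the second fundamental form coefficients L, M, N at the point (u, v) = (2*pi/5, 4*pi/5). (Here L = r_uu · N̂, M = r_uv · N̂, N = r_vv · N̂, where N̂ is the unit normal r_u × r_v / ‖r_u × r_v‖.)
L = -1;  M = 0;  N = -5/8 - sqrt(5)/8

Compute the unit normal N̂(u, v) = (sin(u)^2*cos(v)/Abs(sin(u)), sin(u)^2*sin(v)/Abs(sin(u)), sin(2*u)/(2*Abs(sin(u)))), and the second partials r_uu, r_uv, r_vv. Take dot products:
  L(u, v) = r_uu · N̂ = -sin(u)/Abs(sin(u)),
  M(u, v) = r_uv · N̂ = 0,
  N(u, v) = r_vv · N̂ = -sin(u)^3/Abs(sin(u)).
Evaluating at (u, v) = (2*pi/5, 4*pi/5):
  L = -1, M = 0, N = -5/8 - sqrt(5)/8.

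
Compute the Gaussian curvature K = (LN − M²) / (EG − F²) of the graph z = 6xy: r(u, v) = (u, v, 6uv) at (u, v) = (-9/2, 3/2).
K = -36/657721

Coefficients of the first fundamental form: E = 36*v^2 + 1, F = 36*u*v, G = 36*u^2 + 1.
Coefficients of the second fundamental form: L = 0, M = 6/sqrt(36*u^2 + 36*v^2 + 1), N = 0.
Assemble K = (LN − M²)/(EG − F²) = -36/(1296*u^4 + 2592*u^2*v^2 + 72*u^2 + 1296*v^4 + 72*v^2 + 1). At (u, v) = (-9/2, 3/2): K = -36/657721.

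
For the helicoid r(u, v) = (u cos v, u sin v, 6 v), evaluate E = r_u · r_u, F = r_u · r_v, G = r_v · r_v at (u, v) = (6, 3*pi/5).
E = 1;  F = 0;  G = 72

Partials: r_u = (cos(v), sin(v), 0), r_v = (-u*sin(v), u*cos(v), 6). As functions of (u, v):
  E = r_u · r_u = 1,
  F = r_u · r_v = 0,
  G = r_v · r_v = u^2 + 36.
Evaluating at (u, v) = (6, 3*pi/5): E = 1, F = 0, G = 72.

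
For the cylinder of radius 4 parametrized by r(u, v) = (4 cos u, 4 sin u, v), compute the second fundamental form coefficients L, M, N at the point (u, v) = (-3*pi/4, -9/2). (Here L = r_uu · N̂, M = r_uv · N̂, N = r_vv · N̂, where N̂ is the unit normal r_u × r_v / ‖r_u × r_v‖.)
L = -4;  M = 0;  N = 0

Compute the unit normal N̂(u, v) = (cos(u), sin(u), 0), and the second partials r_uu, r_uv, r_vv. Take dot products:
  L(u, v) = r_uu · N̂ = -4,
  M(u, v) = r_uv · N̂ = 0,
  N(u, v) = r_vv · N̂ = 0.
Evaluating at (u, v) = (-3*pi/4, -9/2):
  L = -4, M = 0, N = 0.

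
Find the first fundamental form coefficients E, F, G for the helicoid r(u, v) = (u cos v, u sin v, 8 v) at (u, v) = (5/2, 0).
E = 1;  F = 0;  G = 281/4

Partials: r_u = (cos(v), sin(v), 0), r_v = (-u*sin(v), u*cos(v), 8). As functions of (u, v):
  E = r_u · r_u = 1,
  F = r_u · r_v = 0,
  G = r_v · r_v = u^2 + 64.
Evaluating at (u, v) = (5/2, 0): E = 1, F = 0, G = 281/4.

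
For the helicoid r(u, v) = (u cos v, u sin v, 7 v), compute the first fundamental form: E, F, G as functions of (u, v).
E = 1;  F = 0;  G = u^2 + 49

Compute partials: r_u = (cos(v), sin(v), 0), r_v = (-u*sin(v), u*cos(v), 7). Then
  E = r_u · r_u = 1,
  F = r_u · r_v = 0,
  G = r_v · r_v = u^2 + 49.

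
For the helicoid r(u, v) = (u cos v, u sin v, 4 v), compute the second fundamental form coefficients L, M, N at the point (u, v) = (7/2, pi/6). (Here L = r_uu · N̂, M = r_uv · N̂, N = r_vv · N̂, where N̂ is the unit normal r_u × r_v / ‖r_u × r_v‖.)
L = 0;  M = -8*sqrt(113)/113;  N = 0

Compute the unit normal N̂(u, v) = (4*sin(v)/sqrt(u^2 + 16), -4*cos(v)/sqrt(u^2 + 16), u/sqrt(u^2 + 16)), and the second partials r_uu, r_uv, r_vv. Take dot products:
  L(u, v) = r_uu · N̂ = 0,
  M(u, v) = r_uv · N̂ = -4/sqrt(u^2 + 16),
  N(u, v) = r_vv · N̂ = 0.
Evaluating at (u, v) = (7/2, pi/6):
  L = 0, M = -8*sqrt(113)/113, N = 0.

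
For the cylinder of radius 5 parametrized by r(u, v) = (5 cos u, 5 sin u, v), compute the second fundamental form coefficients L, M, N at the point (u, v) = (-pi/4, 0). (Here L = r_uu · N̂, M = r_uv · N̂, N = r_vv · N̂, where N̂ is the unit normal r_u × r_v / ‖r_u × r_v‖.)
L = -5;  M = 0;  N = 0

Compute the unit normal N̂(u, v) = (cos(u), sin(u), 0), and the second partials r_uu, r_uv, r_vv. Take dot products:
  L(u, v) = r_uu · N̂ = -5,
  M(u, v) = r_uv · N̂ = 0,
  N(u, v) = r_vv · N̂ = 0.
Evaluating at (u, v) = (-pi/4, 0):
  L = -5, M = 0, N = 0.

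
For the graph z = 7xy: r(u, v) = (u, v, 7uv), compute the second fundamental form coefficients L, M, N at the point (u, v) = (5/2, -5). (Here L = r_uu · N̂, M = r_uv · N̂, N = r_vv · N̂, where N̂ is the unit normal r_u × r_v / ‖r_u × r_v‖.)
L = 0;  M = 14*sqrt(681)/2043;  N = 0

Compute the unit normal N̂(u, v) = (-7*v/sqrt(49*u^2 + 49*v^2 + 1), -7*u/sqrt(49*u^2 + 49*v^2 + 1), 1/sqrt(49*u^2 + 49*v^2 + 1)), and the second partials r_uu, r_uv, r_vv. Take dot products:
  L(u, v) = r_uu · N̂ = 0,
  M(u, v) = r_uv · N̂ = 7/sqrt(49*u^2 + 49*v^2 + 1),
  N(u, v) = r_vv · N̂ = 0.
Evaluating at (u, v) = (5/2, -5):
  L = 0, M = 14*sqrt(681)/2043, N = 0.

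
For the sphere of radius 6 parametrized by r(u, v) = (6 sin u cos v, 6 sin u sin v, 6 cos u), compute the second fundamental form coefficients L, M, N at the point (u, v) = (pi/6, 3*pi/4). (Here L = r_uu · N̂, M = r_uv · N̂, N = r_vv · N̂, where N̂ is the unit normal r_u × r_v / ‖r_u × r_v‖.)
L = -6;  M = 0;  N = -3/2

Compute the unit normal N̂(u, v) = (sin(u)^2*cos(v)/Abs(sin(u)), sin(u)^2*sin(v)/Abs(sin(u)), sin(2*u)/(2*Abs(sin(u)))), and the second partials r_uu, r_uv, r_vv. Take dot products:
  L(u, v) = r_uu · N̂ = -6*sin(u)/Abs(sin(u)),
  M(u, v) = r_uv · N̂ = 0,
  N(u, v) = r_vv · N̂ = -6*sin(u)^3/Abs(sin(u)).
Evaluating at (u, v) = (pi/6, 3*pi/4):
  L = -6, M = 0, N = -3/2.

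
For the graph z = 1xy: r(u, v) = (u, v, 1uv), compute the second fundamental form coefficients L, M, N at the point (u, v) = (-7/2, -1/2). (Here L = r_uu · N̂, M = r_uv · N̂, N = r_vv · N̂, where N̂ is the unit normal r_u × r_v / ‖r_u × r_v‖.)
L = 0;  M = sqrt(6)/9;  N = 0

Compute the unit normal N̂(u, v) = (-v/sqrt(u^2 + v^2 + 1), -u/sqrt(u^2 + v^2 + 1), 1/sqrt(u^2 + v^2 + 1)), and the second partials r_uu, r_uv, r_vv. Take dot products:
  L(u, v) = r_uu · N̂ = 0,
  M(u, v) = r_uv · N̂ = 1/sqrt(u^2 + v^2 + 1),
  N(u, v) = r_vv · N̂ = 0.
Evaluating at (u, v) = (-7/2, -1/2):
  L = 0, M = sqrt(6)/9, N = 0.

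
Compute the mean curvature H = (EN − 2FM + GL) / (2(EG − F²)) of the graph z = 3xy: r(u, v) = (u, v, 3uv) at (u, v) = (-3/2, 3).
H = 972*sqrt(409)/167281

With E = 9*v^2 + 1, F = 9*u*v, G = 9*u^2 + 1, L = 0, M = 3/sqrt(9*u^2 + 9*v^2 + 1), N = 0, assemble
  H = (EN − 2FM + GL) / (2(EG − F²)) = -27*u*v/(9*u^2 + 9*v^2 + 1)^(3/2).
At (u, v) = (-3/2, 3): H = 972*sqrt(409)/167281.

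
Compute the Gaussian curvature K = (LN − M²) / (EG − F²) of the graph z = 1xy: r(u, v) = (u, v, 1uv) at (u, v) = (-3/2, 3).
K = -16/2401

Coefficients of the first fundamental form: E = v^2 + 1, F = u*v, G = u^2 + 1.
Coefficients of the second fundamental form: L = 0, M = 1/sqrt(u^2 + v^2 + 1), N = 0.
Assemble K = (LN − M²)/(EG − F²) = 1/((u^2*v^2 - (u^2 + 1)*(v^2 + 1))*(u^2 + v^2 + 1)). At (u, v) = (-3/2, 3): K = -16/2401.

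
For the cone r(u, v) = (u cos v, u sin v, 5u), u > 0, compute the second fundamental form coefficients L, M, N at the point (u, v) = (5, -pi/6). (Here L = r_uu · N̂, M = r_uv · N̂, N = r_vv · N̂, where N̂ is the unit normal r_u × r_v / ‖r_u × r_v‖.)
L = 0;  M = 0;  N = 25*sqrt(26)/26

Compute the unit normal N̂(u, v) = (-5*sqrt(26)*u*cos(v)/(26*Abs(u)), -5*sqrt(26)*u*sin(v)/(26*Abs(u)), sqrt(26)*u/(26*Abs(u))), and the second partials r_uu, r_uv, r_vv. Take dot products:
  L(u, v) = r_uu · N̂ = 0,
  M(u, v) = r_uv · N̂ = 0,
  N(u, v) = r_vv · N̂ = 5*sqrt(26)*u^2/(26*Abs(u)).
Evaluating at (u, v) = (5, -pi/6):
  L = 0, M = 0, N = 25*sqrt(26)/26.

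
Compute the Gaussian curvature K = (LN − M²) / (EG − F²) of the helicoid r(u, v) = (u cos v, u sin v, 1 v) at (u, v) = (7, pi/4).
K = -1/2500

Coefficients of the first fundamental form: E = 1, F = 0, G = u^2 + 1.
Coefficients of the second fundamental form: L = 0, M = -1/sqrt(u^2 + 1), N = 0.
Assemble K = (LN − M²)/(EG − F²) = -1/(u^2 + 1)^2. At (u, v) = (7, pi/4): K = -1/2500.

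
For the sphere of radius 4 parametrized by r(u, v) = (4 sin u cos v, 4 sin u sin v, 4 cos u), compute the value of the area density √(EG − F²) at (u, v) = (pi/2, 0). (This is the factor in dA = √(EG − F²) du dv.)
√(EG − F²)|_{(pi/2, 0)} = 16

E = 16, F = 0, G = 16*sin(u)^2, so EG − F² = 256*sin(u)^2. Taking the positive square root: √(EG − F²) = 16*Abs(sin(u)). At (u, v) = (pi/2, 0): 16.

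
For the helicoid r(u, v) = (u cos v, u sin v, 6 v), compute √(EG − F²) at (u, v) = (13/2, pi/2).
√(EG − F²)|_{(13/2, pi/2)} = sqrt(313)/2

E = 1, F = 0, G = u^2 + 36; EG − F² = u^2 + 36; √(EG − F²) = sqrt(u^2 + 36). At the given point: sqrt(313)/2.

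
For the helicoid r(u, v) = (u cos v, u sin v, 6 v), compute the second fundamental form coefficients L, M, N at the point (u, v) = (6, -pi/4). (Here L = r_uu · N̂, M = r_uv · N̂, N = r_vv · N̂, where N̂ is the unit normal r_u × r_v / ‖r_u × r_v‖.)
L = 0;  M = -sqrt(2)/2;  N = 0

Compute the unit normal N̂(u, v) = (6*sin(v)/sqrt(u^2 + 36), -6*cos(v)/sqrt(u^2 + 36), u/sqrt(u^2 + 36)), and the second partials r_uu, r_uv, r_vv. Take dot products:
  L(u, v) = r_uu · N̂ = 0,
  M(u, v) = r_uv · N̂ = -6/sqrt(u^2 + 36),
  N(u, v) = r_vv · N̂ = 0.
Evaluating at (u, v) = (6, -pi/4):
  L = 0, M = -sqrt(2)/2, N = 0.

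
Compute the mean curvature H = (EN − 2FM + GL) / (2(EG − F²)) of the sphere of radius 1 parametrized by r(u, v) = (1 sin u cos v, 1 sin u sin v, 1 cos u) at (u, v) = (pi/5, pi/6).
H = -1

With E = 1, F = 0, G = sin(u)^2, L = -sin(u)/Abs(sin(u)), M = 0, N = -sin(u)^3/Abs(sin(u)), assemble
  H = (EN − 2FM + GL) / (2(EG − F²)) = -sin(u)/Abs(sin(u)).
At (u, v) = (pi/5, pi/6): H = -1.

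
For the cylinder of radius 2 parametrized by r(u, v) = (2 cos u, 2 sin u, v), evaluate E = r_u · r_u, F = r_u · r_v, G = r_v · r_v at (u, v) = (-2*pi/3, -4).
E = 4;  F = 0;  G = 1

Partials: r_u = (-2*sin(u), 2*cos(u), 0), r_v = (0, 0, 1). As functions of (u, v):
  E = r_u · r_u = 4,
  F = r_u · r_v = 0,
  G = r_v · r_v = 1.
Evaluating at (u, v) = (-2*pi/3, -4): E = 4, F = 0, G = 1.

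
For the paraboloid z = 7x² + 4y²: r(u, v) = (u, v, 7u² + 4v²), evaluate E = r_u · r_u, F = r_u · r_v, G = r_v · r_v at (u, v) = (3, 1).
E = 1765;  F = 336;  G = 65

Partials: r_u = (1, 0, 14*u), r_v = (0, 1, 8*v). As functions of (u, v):
  E = r_u · r_u = 196*u^2 + 1,
  F = r_u · r_v = 112*u*v,
  G = r_v · r_v = 64*v^2 + 1.
Evaluating at (u, v) = (3, 1): E = 1765, F = 336, G = 65.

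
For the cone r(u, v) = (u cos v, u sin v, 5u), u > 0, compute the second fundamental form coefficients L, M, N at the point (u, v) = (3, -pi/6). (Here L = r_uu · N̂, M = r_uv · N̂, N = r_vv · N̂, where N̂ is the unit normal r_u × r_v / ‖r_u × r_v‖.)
L = 0;  M = 0;  N = 15*sqrt(26)/26

Compute the unit normal N̂(u, v) = (-5*sqrt(26)*u*cos(v)/(26*Abs(u)), -5*sqrt(26)*u*sin(v)/(26*Abs(u)), sqrt(26)*u/(26*Abs(u))), and the second partials r_uu, r_uv, r_vv. Take dot products:
  L(u, v) = r_uu · N̂ = 0,
  M(u, v) = r_uv · N̂ = 0,
  N(u, v) = r_vv · N̂ = 5*sqrt(26)*u^2/(26*Abs(u)).
Evaluating at (u, v) = (3, -pi/6):
  L = 0, M = 0, N = 15*sqrt(26)/26.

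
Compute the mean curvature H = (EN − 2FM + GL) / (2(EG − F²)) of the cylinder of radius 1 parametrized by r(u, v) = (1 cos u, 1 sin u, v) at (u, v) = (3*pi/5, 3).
H = -1/2

With E = 1, F = 0, G = 1, L = -1, M = 0, N = 0, assemble
  H = (EN − 2FM + GL) / (2(EG − F²)) = -1/2.
At (u, v) = (3*pi/5, 3): H = -1/2.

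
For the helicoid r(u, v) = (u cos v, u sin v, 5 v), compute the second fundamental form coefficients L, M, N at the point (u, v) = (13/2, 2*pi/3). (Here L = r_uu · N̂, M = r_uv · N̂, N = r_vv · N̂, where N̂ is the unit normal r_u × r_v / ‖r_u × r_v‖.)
L = 0;  M = -10*sqrt(269)/269;  N = 0

Compute the unit normal N̂(u, v) = (5*sin(v)/sqrt(u^2 + 25), -5*cos(v)/sqrt(u^2 + 25), u/sqrt(u^2 + 25)), and the second partials r_uu, r_uv, r_vv. Take dot products:
  L(u, v) = r_uu · N̂ = 0,
  M(u, v) = r_uv · N̂ = -5/sqrt(u^2 + 25),
  N(u, v) = r_vv · N̂ = 0.
Evaluating at (u, v) = (13/2, 2*pi/3):
  L = 0, M = -10*sqrt(269)/269, N = 0.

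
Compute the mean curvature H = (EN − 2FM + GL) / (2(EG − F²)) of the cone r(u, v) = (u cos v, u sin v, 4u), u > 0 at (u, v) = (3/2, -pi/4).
H = 4*sqrt(17)/51

With E = 17, F = 0, G = u^2, L = 0, M = 0, N = 4*sqrt(17)*u^2/(17*Abs(u)), assemble
  H = (EN − 2FM + GL) / (2(EG − F²)) = 2*sqrt(17)/(17*Abs(u)).
At (u, v) = (3/2, -pi/4): H = 4*sqrt(17)/51.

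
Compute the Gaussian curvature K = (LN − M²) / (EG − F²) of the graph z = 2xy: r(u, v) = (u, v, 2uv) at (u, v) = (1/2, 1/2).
K = -4/9

Coefficients of the first fundamental form: E = 4*v^2 + 1, F = 4*u*v, G = 4*u^2 + 1.
Coefficients of the second fundamental form: L = 0, M = 2/sqrt(4*u^2 + 4*v^2 + 1), N = 0.
Assemble K = (LN − M²)/(EG − F²) = -4/(16*u^4 + 32*u^2*v^2 + 8*u^2 + 16*v^4 + 8*v^2 + 1). At (u, v) = (1/2, 1/2): K = -4/9.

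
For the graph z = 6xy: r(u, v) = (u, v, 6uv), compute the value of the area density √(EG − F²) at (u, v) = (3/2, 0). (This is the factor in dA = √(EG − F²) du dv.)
√(EG − F²)|_{(3/2, 0)} = sqrt(82)

E = 36*v^2 + 1, F = 36*u*v, G = 36*u^2 + 1, so EG − F² = 36*u^2 + 36*v^2 + 1. Taking the positive square root: √(EG − F²) = sqrt(36*u^2 + 36*v^2 + 1). At (u, v) = (3/2, 0): sqrt(82).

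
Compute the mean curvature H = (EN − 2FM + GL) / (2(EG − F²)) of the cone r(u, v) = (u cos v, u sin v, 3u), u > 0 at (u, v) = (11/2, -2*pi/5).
H = 3*sqrt(10)/110

With E = 10, F = 0, G = u^2, L = 0, M = 0, N = 3*sqrt(10)*u^2/(10*Abs(u)), assemble
  H = (EN − 2FM + GL) / (2(EG − F²)) = 3*sqrt(10)/(20*Abs(u)).
At (u, v) = (11/2, -2*pi/5): H = 3*sqrt(10)/110.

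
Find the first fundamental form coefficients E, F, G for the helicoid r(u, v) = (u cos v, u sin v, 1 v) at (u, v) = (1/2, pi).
E = 1;  F = 0;  G = 5/4

Partials: r_u = (cos(v), sin(v), 0), r_v = (-u*sin(v), u*cos(v), 1). As functions of (u, v):
  E = r_u · r_u = 1,
  F = r_u · r_v = 0,
  G = r_v · r_v = u^2 + 1.
Evaluating at (u, v) = (1/2, pi): E = 1, F = 0, G = 5/4.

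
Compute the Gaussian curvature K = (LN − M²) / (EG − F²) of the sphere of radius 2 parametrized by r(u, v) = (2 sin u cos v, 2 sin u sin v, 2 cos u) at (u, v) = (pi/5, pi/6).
K = 1/4

Coefficients of the first fundamental form: E = 4, F = 0, G = 4*sin(u)^2.
Coefficients of the second fundamental form: L = -2*sin(u)/Abs(sin(u)), M = 0, N = -2*sin(u)^3/Abs(sin(u)).
Assemble K = (LN − M²)/(EG − F²) = 1/4. At (u, v) = (pi/5, pi/6): K = 1/4.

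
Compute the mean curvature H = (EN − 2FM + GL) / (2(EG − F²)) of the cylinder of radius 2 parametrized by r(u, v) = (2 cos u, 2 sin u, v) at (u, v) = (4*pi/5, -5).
H = -1/4

With E = 4, F = 0, G = 1, L = -2, M = 0, N = 0, assemble
  H = (EN − 2FM + GL) / (2(EG − F²)) = -1/4.
At (u, v) = (4*pi/5, -5): H = -1/4.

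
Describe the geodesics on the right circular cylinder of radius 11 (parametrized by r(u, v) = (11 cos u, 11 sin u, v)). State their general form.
The cylinder is flat (K = 0) and locally isometric to the plane via the development (u, v) ↦ (11 u, v). Geodesics are the pre-images of straight lines: circles (v constant), vertical lines (u constant), and helices (v = c · u + d) for constants c, d.

A right cylinder has E = 11², F = 0, G = 1, so EG − F² = 11², and L = −11, M = N = 0, giving K = (LN − M²)/(EG − F²) = 0 everywhere. A flat surface is locally isometric to the Euclidean plane via the map (u, v) ↦ (11 u, v). Straight lines in the (x̃, ỹ) plane pull back to: (a) horizontal circles (v = const), (b) vertical generators (u = const), and (c) helices (11 u tan θ = v, i.e. v = c · u + d).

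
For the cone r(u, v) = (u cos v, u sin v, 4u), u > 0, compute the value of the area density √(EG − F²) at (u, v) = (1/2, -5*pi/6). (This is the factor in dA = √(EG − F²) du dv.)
√(EG − F²)|_{(1/2, -5*pi/6)} = sqrt(17)/2

E = 17, F = 0, G = u^2, so EG − F² = 17*u^2. Taking the positive square root: √(EG − F²) = sqrt(17)*Abs(u). At (u, v) = (1/2, -5*pi/6): sqrt(17)/2.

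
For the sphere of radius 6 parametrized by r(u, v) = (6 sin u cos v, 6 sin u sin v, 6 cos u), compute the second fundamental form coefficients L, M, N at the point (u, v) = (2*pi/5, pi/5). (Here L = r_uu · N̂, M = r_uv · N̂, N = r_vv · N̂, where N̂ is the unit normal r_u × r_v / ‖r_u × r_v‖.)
L = -6;  M = 0;  N = -15/4 - 3*sqrt(5)/4

Compute the unit normal N̂(u, v) = (sin(u)^2*cos(v)/Abs(sin(u)), sin(u)^2*sin(v)/Abs(sin(u)), sin(2*u)/(2*Abs(sin(u)))), and the second partials r_uu, r_uv, r_vv. Take dot products:
  L(u, v) = r_uu · N̂ = -6*sin(u)/Abs(sin(u)),
  M(u, v) = r_uv · N̂ = 0,
  N(u, v) = r_vv · N̂ = -6*sin(u)^3/Abs(sin(u)).
Evaluating at (u, v) = (2*pi/5, pi/5):
  L = -6, M = 0, N = -15/4 - 3*sqrt(5)/4.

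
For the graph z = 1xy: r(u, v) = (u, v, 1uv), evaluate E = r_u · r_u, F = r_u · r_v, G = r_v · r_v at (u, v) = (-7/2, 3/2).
E = 13/4;  F = -21/4;  G = 53/4

Partials: r_u = (1, 0, v), r_v = (0, 1, u). As functions of (u, v):
  E = r_u · r_u = v^2 + 1,
  F = r_u · r_v = u*v,
  G = r_v · r_v = u^2 + 1.
Evaluating at (u, v) = (-7/2, 3/2): E = 13/4, F = -21/4, G = 53/4.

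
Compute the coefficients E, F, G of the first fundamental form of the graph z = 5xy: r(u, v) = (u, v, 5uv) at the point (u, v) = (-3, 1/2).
E = 29/4;  F = -75/2;  G = 226

Partials: r_u = (1, 0, 5*v), r_v = (0, 1, 5*u). As functions of (u, v):
  E = r_u · r_u = 25*v^2 + 1,
  F = r_u · r_v = 25*u*v,
  G = r_v · r_v = 25*u^2 + 1.
Evaluating at (u, v) = (-3, 1/2): E = 29/4, F = -75/2, G = 226.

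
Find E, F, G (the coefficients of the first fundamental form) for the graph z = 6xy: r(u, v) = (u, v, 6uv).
E = 36*v^2 + 1;  F = 36*u*v;  G = 36*u^2 + 1

Compute partials: r_u = (1, 0, 6*v), r_v = (0, 1, 6*u). Then
  E = r_u · r_u = 36*v^2 + 1,
  F = r_u · r_v = 36*u*v,
  G = r_v · r_v = 36*u^2 + 1.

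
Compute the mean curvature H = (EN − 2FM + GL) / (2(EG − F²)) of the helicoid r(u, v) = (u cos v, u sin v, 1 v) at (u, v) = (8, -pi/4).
H = 0

With E = 1, F = 0, G = u^2 + 1, L = 0, M = -1/sqrt(u^2 + 1), N = 0, assemble
  H = (EN − 2FM + GL) / (2(EG − F²)) = 0.
At (u, v) = (8, -pi/4): H = 0.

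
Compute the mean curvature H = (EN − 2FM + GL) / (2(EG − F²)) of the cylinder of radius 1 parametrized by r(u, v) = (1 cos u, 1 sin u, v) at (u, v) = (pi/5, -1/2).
H = -1/2

With E = 1, F = 0, G = 1, L = -1, M = 0, N = 0, assemble
  H = (EN − 2FM + GL) / (2(EG − F²)) = -1/2.
At (u, v) = (pi/5, -1/2): H = -1/2.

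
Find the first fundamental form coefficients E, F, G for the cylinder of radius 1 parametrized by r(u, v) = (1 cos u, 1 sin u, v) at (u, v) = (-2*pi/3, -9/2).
E = 1;  F = 0;  G = 1

Partials: r_u = (-sin(u), cos(u), 0), r_v = (0, 0, 1). As functions of (u, v):
  E = r_u · r_u = 1,
  F = r_u · r_v = 0,
  G = r_v · r_v = 1.
Evaluating at (u, v) = (-2*pi/3, -9/2): E = 1, F = 0, G = 1.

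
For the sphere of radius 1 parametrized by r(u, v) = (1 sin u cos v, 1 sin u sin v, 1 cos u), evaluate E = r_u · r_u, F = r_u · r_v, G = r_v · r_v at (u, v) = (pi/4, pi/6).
E = 1;  F = 0;  G = 1/2

Partials: r_u = (cos(u)*cos(v), sin(v)*cos(u), -sin(u)), r_v = (-sin(u)*sin(v), sin(u)*cos(v), 0). As functions of (u, v):
  E = r_u · r_u = 1,
  F = r_u · r_v = 0,
  G = r_v · r_v = sin(u)^2.
Evaluating at (u, v) = (pi/4, pi/6): E = 1, F = 0, G = 1/2.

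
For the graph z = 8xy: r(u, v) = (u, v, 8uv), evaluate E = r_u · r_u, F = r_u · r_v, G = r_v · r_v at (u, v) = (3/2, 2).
E = 257;  F = 192;  G = 145

Partials: r_u = (1, 0, 8*v), r_v = (0, 1, 8*u). As functions of (u, v):
  E = r_u · r_u = 64*v^2 + 1,
  F = r_u · r_v = 64*u*v,
  G = r_v · r_v = 64*u^2 + 1.
Evaluating at (u, v) = (3/2, 2): E = 257, F = 192, G = 145.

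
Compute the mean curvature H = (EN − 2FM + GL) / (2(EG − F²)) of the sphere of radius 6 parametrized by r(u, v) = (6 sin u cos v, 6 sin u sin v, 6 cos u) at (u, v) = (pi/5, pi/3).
H = -1/6

With E = 36, F = 0, G = 36*sin(u)^2, L = -6*sin(u)/Abs(sin(u)), M = 0, N = -6*sin(u)^3/Abs(sin(u)), assemble
  H = (EN − 2FM + GL) / (2(EG − F²)) = -sin(u)/(6*Abs(sin(u))).
At (u, v) = (pi/5, pi/3): H = -1/6.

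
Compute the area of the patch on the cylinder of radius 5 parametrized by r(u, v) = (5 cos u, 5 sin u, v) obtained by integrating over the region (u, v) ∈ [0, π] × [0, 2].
Area = 10*pi

Area = ∫∫ √(EG − F²) du dv with √(EG − F²) = 5. Integrating over [0, π] × [0, 2] gives 10*pi.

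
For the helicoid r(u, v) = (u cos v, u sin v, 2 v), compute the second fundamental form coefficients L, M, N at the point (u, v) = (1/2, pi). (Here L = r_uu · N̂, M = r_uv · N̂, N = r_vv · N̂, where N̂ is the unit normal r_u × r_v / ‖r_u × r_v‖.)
L = 0;  M = -4*sqrt(17)/17;  N = 0

Compute the unit normal N̂(u, v) = (2*sin(v)/sqrt(u^2 + 4), -2*cos(v)/sqrt(u^2 + 4), u/sqrt(u^2 + 4)), and the second partials r_uu, r_uv, r_vv. Take dot products:
  L(u, v) = r_uu · N̂ = 0,
  M(u, v) = r_uv · N̂ = -2/sqrt(u^2 + 4),
  N(u, v) = r_vv · N̂ = 0.
Evaluating at (u, v) = (1/2, pi):
  L = 0, M = -4*sqrt(17)/17, N = 0.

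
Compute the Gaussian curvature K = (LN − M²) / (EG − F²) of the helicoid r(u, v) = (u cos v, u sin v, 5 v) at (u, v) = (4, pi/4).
K = -25/1681

Coefficients of the first fundamental form: E = 1, F = 0, G = u^2 + 25.
Coefficients of the second fundamental form: L = 0, M = -5/sqrt(u^2 + 25), N = 0.
Assemble K = (LN − M²)/(EG − F²) = -25/(u^2 + 25)^2. At (u, v) = (4, pi/4): K = -25/1681.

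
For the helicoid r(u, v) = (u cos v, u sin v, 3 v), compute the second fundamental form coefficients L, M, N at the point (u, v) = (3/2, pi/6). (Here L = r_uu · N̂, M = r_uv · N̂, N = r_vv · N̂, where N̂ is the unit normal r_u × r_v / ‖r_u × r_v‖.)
L = 0;  M = -2*sqrt(5)/5;  N = 0

Compute the unit normal N̂(u, v) = (3*sin(v)/sqrt(u^2 + 9), -3*cos(v)/sqrt(u^2 + 9), u/sqrt(u^2 + 9)), and the second partials r_uu, r_uv, r_vv. Take dot products:
  L(u, v) = r_uu · N̂ = 0,
  M(u, v) = r_uv · N̂ = -3/sqrt(u^2 + 9),
  N(u, v) = r_vv · N̂ = 0.
Evaluating at (u, v) = (3/2, pi/6):
  L = 0, M = -2*sqrt(5)/5, N = 0.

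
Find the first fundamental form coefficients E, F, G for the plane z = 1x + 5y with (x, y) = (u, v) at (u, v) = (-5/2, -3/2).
E = 2;  F = 5;  G = 26

Partials: r_u = (1, 0, 1), r_v = (0, 1, 5). As functions of (u, v):
  E = r_u · r_u = 2,
  F = r_u · r_v = 5,
  G = r_v · r_v = 26.
Evaluating at (u, v) = (-5/2, -3/2): E = 2, F = 5, G = 26.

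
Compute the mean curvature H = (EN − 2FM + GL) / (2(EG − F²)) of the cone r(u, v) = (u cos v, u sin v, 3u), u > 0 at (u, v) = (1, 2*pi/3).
H = 3*sqrt(10)/20

With E = 10, F = 0, G = u^2, L = 0, M = 0, N = 3*sqrt(10)*u^2/(10*Abs(u)), assemble
  H = (EN − 2FM + GL) / (2(EG − F²)) = 3*sqrt(10)/(20*Abs(u)).
At (u, v) = (1, 2*pi/3): H = 3*sqrt(10)/20.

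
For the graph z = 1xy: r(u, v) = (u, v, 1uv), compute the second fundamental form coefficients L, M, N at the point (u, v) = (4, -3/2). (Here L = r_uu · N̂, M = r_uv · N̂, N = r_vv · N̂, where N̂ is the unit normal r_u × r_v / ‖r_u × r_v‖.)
L = 0;  M = 2*sqrt(77)/77;  N = 0

Compute the unit normal N̂(u, v) = (-v/sqrt(u^2 + v^2 + 1), -u/sqrt(u^2 + v^2 + 1), 1/sqrt(u^2 + v^2 + 1)), and the second partials r_uu, r_uv, r_vv. Take dot products:
  L(u, v) = r_uu · N̂ = 0,
  M(u, v) = r_uv · N̂ = 1/sqrt(u^2 + v^2 + 1),
  N(u, v) = r_vv · N̂ = 0.
Evaluating at (u, v) = (4, -3/2):
  L = 0, M = 2*sqrt(77)/77, N = 0.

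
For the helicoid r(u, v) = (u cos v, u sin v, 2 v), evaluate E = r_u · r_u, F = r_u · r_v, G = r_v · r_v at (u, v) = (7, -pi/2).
E = 1;  F = 0;  G = 53

Partials: r_u = (cos(v), sin(v), 0), r_v = (-u*sin(v), u*cos(v), 2). As functions of (u, v):
  E = r_u · r_u = 1,
  F = r_u · r_v = 0,
  G = r_v · r_v = u^2 + 4.
Evaluating at (u, v) = (7, -pi/2): E = 1, F = 0, G = 53.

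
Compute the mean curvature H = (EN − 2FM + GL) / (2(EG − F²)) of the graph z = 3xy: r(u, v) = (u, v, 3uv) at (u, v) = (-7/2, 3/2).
H = 567*sqrt(526)/138338

With E = 9*v^2 + 1, F = 9*u*v, G = 9*u^2 + 1, L = 0, M = 3/sqrt(9*u^2 + 9*v^2 + 1), N = 0, assemble
  H = (EN − 2FM + GL) / (2(EG − F²)) = -27*u*v/(9*u^2 + 9*v^2 + 1)^(3/2).
At (u, v) = (-7/2, 3/2): H = 567*sqrt(526)/138338.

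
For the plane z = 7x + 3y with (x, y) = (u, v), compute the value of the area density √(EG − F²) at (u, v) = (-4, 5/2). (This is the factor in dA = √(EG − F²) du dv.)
√(EG − F²)|_{(-4, 5/2)} = sqrt(59)

E = 50, F = 21, G = 10, so EG − F² = 59. Taking the positive square root: √(EG − F²) = sqrt(59). At (u, v) = (-4, 5/2): sqrt(59).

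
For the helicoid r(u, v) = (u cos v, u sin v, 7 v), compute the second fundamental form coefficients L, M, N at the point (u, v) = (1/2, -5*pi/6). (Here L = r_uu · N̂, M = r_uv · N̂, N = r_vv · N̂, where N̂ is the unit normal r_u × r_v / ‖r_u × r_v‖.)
L = 0;  M = -14*sqrt(197)/197;  N = 0

Compute the unit normal N̂(u, v) = (7*sin(v)/sqrt(u^2 + 49), -7*cos(v)/sqrt(u^2 + 49), u/sqrt(u^2 + 49)), and the second partials r_uu, r_uv, r_vv. Take dot products:
  L(u, v) = r_uu · N̂ = 0,
  M(u, v) = r_uv · N̂ = -7/sqrt(u^2 + 49),
  N(u, v) = r_vv · N̂ = 0.
Evaluating at (u, v) = (1/2, -5*pi/6):
  L = 0, M = -14*sqrt(197)/197, N = 0.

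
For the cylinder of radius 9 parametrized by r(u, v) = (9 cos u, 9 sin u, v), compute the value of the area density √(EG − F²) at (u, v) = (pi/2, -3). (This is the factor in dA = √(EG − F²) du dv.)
√(EG − F²)|_{(pi/2, -3)} = 9

E = 81, F = 0, G = 1, so EG − F² = 81. Taking the positive square root: √(EG − F²) = 9. At (u, v) = (pi/2, -3): 9.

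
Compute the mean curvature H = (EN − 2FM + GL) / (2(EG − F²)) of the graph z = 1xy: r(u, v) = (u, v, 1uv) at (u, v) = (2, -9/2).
H = 72*sqrt(101)/10201

With E = v^2 + 1, F = u*v, G = u^2 + 1, L = 0, M = 1/sqrt(u^2 + v^2 + 1), N = 0, assemble
  H = (EN − 2FM + GL) / (2(EG − F²)) = -u*v/(u^2 + v^2 + 1)^(3/2).
At (u, v) = (2, -9/2): H = 72*sqrt(101)/10201.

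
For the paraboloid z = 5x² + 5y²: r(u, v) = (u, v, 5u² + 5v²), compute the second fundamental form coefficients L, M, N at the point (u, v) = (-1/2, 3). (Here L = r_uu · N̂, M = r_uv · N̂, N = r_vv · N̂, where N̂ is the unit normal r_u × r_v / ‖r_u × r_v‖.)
L = 5*sqrt(926)/463;  M = 0;  N = 5*sqrt(926)/463

Compute the unit normal N̂(u, v) = (-10*u/sqrt(100*u^2 + 100*v^2 + 1), -10*v/sqrt(100*u^2 + 100*v^2 + 1), 1/sqrt(100*u^2 + 100*v^2 + 1)), and the second partials r_uu, r_uv, r_vv. Take dot products:
  L(u, v) = r_uu · N̂ = 10/sqrt(100*u^2 + 100*v^2 + 1),
  M(u, v) = r_uv · N̂ = 0,
  N(u, v) = r_vv · N̂ = 10/sqrt(100*u^2 + 100*v^2 + 1).
Evaluating at (u, v) = (-1/2, 3):
  L = 5*sqrt(926)/463, M = 0, N = 5*sqrt(926)/463.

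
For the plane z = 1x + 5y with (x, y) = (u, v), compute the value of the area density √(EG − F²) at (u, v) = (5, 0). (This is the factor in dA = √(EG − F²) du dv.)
√(EG − F²)|_{(5, 0)} = 3*sqrt(3)

E = 2, F = 5, G = 26, so EG − F² = 27. Taking the positive square root: √(EG − F²) = 3*sqrt(3). At (u, v) = (5, 0): 3*sqrt(3).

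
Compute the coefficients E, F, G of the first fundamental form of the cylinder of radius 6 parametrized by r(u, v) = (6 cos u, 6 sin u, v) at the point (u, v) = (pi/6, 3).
E = 36;  F = 0;  G = 1

Partials: r_u = (-6*sin(u), 6*cos(u), 0), r_v = (0, 0, 1). As functions of (u, v):
  E = r_u · r_u = 36,
  F = r_u · r_v = 0,
  G = r_v · r_v = 1.
Evaluating at (u, v) = (pi/6, 3): E = 36, F = 0, G = 1.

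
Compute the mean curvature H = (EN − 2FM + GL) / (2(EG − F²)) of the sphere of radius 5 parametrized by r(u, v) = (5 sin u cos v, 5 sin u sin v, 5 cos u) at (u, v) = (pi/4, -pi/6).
H = -1/5

With E = 25, F = 0, G = 25*sin(u)^2, L = -5*sin(u)/Abs(sin(u)), M = 0, N = -5*sin(u)^3/Abs(sin(u)), assemble
  H = (EN − 2FM + GL) / (2(EG − F²)) = -sin(u)/(5*Abs(sin(u))).
At (u, v) = (pi/4, -pi/6): H = -1/5.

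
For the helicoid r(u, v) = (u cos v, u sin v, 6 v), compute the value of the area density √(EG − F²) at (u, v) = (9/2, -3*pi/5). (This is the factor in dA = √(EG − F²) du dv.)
√(EG − F²)|_{(9/2, -3*pi/5)} = 15/2

E = 1, F = 0, G = u^2 + 36, so EG − F² = u^2 + 36. Taking the positive square root: √(EG − F²) = sqrt(u^2 + 36). At (u, v) = (9/2, -3*pi/5): 15/2.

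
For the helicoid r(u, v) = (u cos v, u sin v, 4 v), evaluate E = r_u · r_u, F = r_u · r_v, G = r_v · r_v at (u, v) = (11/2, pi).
E = 1;  F = 0;  G = 185/4

Partials: r_u = (cos(v), sin(v), 0), r_v = (-u*sin(v), u*cos(v), 4). As functions of (u, v):
  E = r_u · r_u = 1,
  F = r_u · r_v = 0,
  G = r_v · r_v = u^2 + 16.
Evaluating at (u, v) = (11/2, pi): E = 1, F = 0, G = 185/4.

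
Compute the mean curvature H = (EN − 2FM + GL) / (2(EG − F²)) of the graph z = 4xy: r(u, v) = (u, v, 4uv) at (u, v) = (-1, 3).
H = 192*sqrt(161)/25921

With E = 16*v^2 + 1, F = 16*u*v, G = 16*u^2 + 1, L = 0, M = 4/sqrt(16*u^2 + 16*v^2 + 1), N = 0, assemble
  H = (EN − 2FM + GL) / (2(EG − F²)) = -64*u*v/(16*u^2 + 16*v^2 + 1)^(3/2).
At (u, v) = (-1, 3): H = 192*sqrt(161)/25921.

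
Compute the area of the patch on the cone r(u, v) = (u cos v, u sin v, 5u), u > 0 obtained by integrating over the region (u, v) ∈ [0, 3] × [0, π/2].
Area = 9*sqrt(26)*pi/4

Area = ∫∫ √(EG − F²) du dv with √(EG − F²) = sqrt(26)*Abs(u). Integrating over [0, 3] × [0, π/2] gives 9*sqrt(26)*pi/4.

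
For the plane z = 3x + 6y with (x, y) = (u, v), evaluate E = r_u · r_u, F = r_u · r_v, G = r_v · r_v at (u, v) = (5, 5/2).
E = 10;  F = 18;  G = 37

Partials: r_u = (1, 0, 3), r_v = (0, 1, 6). As functions of (u, v):
  E = r_u · r_u = 10,
  F = r_u · r_v = 18,
  G = r_v · r_v = 37.
Evaluating at (u, v) = (5, 5/2): E = 10, F = 18, G = 37.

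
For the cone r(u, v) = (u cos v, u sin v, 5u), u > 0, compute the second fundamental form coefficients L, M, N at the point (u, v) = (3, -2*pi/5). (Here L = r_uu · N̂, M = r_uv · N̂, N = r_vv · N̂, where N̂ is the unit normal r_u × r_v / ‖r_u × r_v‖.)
L = 0;  M = 0;  N = 15*sqrt(26)/26

Compute the unit normal N̂(u, v) = (-5*sqrt(26)*u*cos(v)/(26*Abs(u)), -5*sqrt(26)*u*sin(v)/(26*Abs(u)), sqrt(26)*u/(26*Abs(u))), and the second partials r_uu, r_uv, r_vv. Take dot products:
  L(u, v) = r_uu · N̂ = 0,
  M(u, v) = r_uv · N̂ = 0,
  N(u, v) = r_vv · N̂ = 5*sqrt(26)*u^2/(26*Abs(u)).
Evaluating at (u, v) = (3, -2*pi/5):
  L = 0, M = 0, N = 15*sqrt(26)/26.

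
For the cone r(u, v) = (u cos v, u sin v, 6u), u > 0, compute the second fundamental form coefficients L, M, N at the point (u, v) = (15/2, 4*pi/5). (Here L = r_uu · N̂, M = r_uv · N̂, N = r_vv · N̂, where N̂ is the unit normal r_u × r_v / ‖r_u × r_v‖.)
L = 0;  M = 0;  N = 45*sqrt(37)/37

Compute the unit normal N̂(u, v) = (-6*sqrt(37)*u*cos(v)/(37*Abs(u)), -6*sqrt(37)*u*sin(v)/(37*Abs(u)), sqrt(37)*u/(37*Abs(u))), and the second partials r_uu, r_uv, r_vv. Take dot products:
  L(u, v) = r_uu · N̂ = 0,
  M(u, v) = r_uv · N̂ = 0,
  N(u, v) = r_vv · N̂ = 6*sqrt(37)*u^2/(37*Abs(u)).
Evaluating at (u, v) = (15/2, 4*pi/5):
  L = 0, M = 0, N = 45*sqrt(37)/37.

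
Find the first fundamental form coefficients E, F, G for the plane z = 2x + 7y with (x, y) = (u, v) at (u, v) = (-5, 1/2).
E = 5;  F = 14;  G = 50

Partials: r_u = (1, 0, 2), r_v = (0, 1, 7). As functions of (u, v):
  E = r_u · r_u = 5,
  F = r_u · r_v = 14,
  G = r_v · r_v = 50.
Evaluating at (u, v) = (-5, 1/2): E = 5, F = 14, G = 50.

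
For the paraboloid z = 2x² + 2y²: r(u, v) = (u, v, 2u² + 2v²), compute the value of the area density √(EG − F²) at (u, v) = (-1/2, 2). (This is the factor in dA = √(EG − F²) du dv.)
√(EG − F²)|_{(-1/2, 2)} = sqrt(69)

E = 16*u^2 + 1, F = 16*u*v, G = 16*v^2 + 1, so EG − F² = 16*u^2 + 16*v^2 + 1. Taking the positive square root: √(EG − F²) = sqrt(16*u^2 + 16*v^2 + 1). At (u, v) = (-1/2, 2): sqrt(69).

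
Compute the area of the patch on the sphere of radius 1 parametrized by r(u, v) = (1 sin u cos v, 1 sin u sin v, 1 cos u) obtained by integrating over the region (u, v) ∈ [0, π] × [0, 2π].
Area = 4*pi

Area = ∫∫ √(EG − F²) du dv with √(EG − F²) = Abs(sin(u)). Integrating over [0, π] × [0, 2π] gives 4*pi.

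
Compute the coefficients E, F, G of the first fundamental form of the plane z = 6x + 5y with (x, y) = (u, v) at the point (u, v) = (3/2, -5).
E = 37;  F = 30;  G = 26

Partials: r_u = (1, 0, 6), r_v = (0, 1, 5). As functions of (u, v):
  E = r_u · r_u = 37,
  F = r_u · r_v = 30,
  G = r_v · r_v = 26.
Evaluating at (u, v) = (3/2, -5): E = 37, F = 30, G = 26.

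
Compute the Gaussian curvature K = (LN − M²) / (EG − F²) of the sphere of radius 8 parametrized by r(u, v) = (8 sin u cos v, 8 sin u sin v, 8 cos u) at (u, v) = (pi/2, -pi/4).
K = 1/64

Coefficients of the first fundamental form: E = 64, F = 0, G = 64*sin(u)^2.
Coefficients of the second fundamental form: L = -8*sin(u)/Abs(sin(u)), M = 0, N = -8*sin(u)^3/Abs(sin(u)).
Assemble K = (LN − M²)/(EG − F²) = 1/64. At (u, v) = (pi/2, -pi/4): K = 1/64.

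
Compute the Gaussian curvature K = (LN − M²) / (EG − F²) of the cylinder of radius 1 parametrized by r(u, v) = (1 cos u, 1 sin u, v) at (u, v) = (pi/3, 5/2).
K = 0

Coefficients of the first fundamental form: E = 1, F = 0, G = 1.
Coefficients of the second fundamental form: L = -1, M = 0, N = 0.
Assemble K = (LN − M²)/(EG − F²) = 0. At (u, v) = (pi/3, 5/2): K = 0.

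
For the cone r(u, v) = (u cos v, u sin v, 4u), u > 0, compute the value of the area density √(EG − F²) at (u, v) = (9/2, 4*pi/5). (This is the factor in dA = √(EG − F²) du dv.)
√(EG − F²)|_{(9/2, 4*pi/5)} = 9*sqrt(17)/2

E = 17, F = 0, G = u^2, so EG − F² = 17*u^2. Taking the positive square root: √(EG − F²) = sqrt(17)*Abs(u). At (u, v) = (9/2, 4*pi/5): 9*sqrt(17)/2.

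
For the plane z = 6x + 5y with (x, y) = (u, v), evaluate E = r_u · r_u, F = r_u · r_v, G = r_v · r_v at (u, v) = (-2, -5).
E = 37;  F = 30;  G = 26

Partials: r_u = (1, 0, 6), r_v = (0, 1, 5). As functions of (u, v):
  E = r_u · r_u = 37,
  F = r_u · r_v = 30,
  G = r_v · r_v = 26.
Evaluating at (u, v) = (-2, -5): E = 37, F = 30, G = 26.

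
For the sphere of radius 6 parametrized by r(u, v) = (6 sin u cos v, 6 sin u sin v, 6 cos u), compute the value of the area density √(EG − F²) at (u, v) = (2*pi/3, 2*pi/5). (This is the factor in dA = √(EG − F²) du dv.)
√(EG − F²)|_{(2*pi/3, 2*pi/5)} = 18*sqrt(3)

E = 36, F = 0, G = 36*sin(u)^2, so EG − F² = 1296*sin(u)^2. Taking the positive square root: √(EG − F²) = 36*Abs(sin(u)). At (u, v) = (2*pi/3, 2*pi/5): 18*sqrt(3).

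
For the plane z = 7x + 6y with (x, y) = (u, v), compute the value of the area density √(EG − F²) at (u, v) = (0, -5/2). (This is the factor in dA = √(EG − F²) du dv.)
√(EG − F²)|_{(0, -5/2)} = sqrt(86)

E = 50, F = 42, G = 37, so EG − F² = 86. Taking the positive square root: √(EG − F²) = sqrt(86). At (u, v) = (0, -5/2): sqrt(86).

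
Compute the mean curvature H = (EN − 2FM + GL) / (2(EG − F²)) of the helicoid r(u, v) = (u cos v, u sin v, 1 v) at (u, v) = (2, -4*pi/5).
H = 0

With E = 1, F = 0, G = u^2 + 1, L = 0, M = -1/sqrt(u^2 + 1), N = 0, assemble
  H = (EN − 2FM + GL) / (2(EG − F²)) = 0.
At (u, v) = (2, -4*pi/5): H = 0.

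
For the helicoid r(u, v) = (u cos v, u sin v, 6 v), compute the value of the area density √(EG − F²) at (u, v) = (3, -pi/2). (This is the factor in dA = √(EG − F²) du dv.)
√(EG − F²)|_{(3, -pi/2)} = 3*sqrt(5)

E = 1, F = 0, G = u^2 + 36, so EG − F² = u^2 + 36. Taking the positive square root: √(EG − F²) = sqrt(u^2 + 36). At (u, v) = (3, -pi/2): 3*sqrt(5).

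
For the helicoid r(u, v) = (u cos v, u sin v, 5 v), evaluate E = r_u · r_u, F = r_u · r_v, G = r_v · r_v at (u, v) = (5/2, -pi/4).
E = 1;  F = 0;  G = 125/4

Partials: r_u = (cos(v), sin(v), 0), r_v = (-u*sin(v), u*cos(v), 5). As functions of (u, v):
  E = r_u · r_u = 1,
  F = r_u · r_v = 0,
  G = r_v · r_v = u^2 + 25.
Evaluating at (u, v) = (5/2, -pi/4): E = 1, F = 0, G = 125/4.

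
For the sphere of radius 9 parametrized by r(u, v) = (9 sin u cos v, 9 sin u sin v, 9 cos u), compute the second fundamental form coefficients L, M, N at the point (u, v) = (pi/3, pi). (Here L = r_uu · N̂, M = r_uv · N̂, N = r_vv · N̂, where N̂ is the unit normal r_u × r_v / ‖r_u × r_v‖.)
L = -9;  M = 0;  N = -27/4

Compute the unit normal N̂(u, v) = (sin(u)^2*cos(v)/Abs(sin(u)), sin(u)^2*sin(v)/Abs(sin(u)), sin(2*u)/(2*Abs(sin(u)))), and the second partials r_uu, r_uv, r_vv. Take dot products:
  L(u, v) = r_uu · N̂ = -9*sin(u)/Abs(sin(u)),
  M(u, v) = r_uv · N̂ = 0,
  N(u, v) = r_vv · N̂ = -9*sin(u)^3/Abs(sin(u)).
Evaluating at (u, v) = (pi/3, pi):
  L = -9, M = 0, N = -27/4.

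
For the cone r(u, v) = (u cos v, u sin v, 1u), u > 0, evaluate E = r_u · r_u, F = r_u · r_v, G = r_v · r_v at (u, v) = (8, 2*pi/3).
E = 2;  F = 0;  G = 64

Partials: r_u = (cos(v), sin(v), 1), r_v = (-u*sin(v), u*cos(v), 0). As functions of (u, v):
  E = r_u · r_u = 2,
  F = r_u · r_v = 0,
  G = r_v · r_v = u^2.
Evaluating at (u, v) = (8, 2*pi/3): E = 2, F = 0, G = 64.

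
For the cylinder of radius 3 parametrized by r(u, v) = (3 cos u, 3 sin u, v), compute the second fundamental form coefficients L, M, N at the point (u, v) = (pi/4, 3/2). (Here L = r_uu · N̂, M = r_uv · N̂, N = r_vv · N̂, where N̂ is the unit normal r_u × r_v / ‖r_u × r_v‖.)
L = -3;  M = 0;  N = 0

Compute the unit normal N̂(u, v) = (cos(u), sin(u), 0), and the second partials r_uu, r_uv, r_vv. Take dot products:
  L(u, v) = r_uu · N̂ = -3,
  M(u, v) = r_uv · N̂ = 0,
  N(u, v) = r_vv · N̂ = 0.
Evaluating at (u, v) = (pi/4, 3/2):
  L = -3, M = 0, N = 0.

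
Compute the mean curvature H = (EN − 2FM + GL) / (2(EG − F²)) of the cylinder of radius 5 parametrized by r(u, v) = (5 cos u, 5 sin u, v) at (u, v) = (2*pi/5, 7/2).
H = -1/10

With E = 25, F = 0, G = 1, L = -5, M = 0, N = 0, assemble
  H = (EN − 2FM + GL) / (2(EG − F²)) = -1/10.
At (u, v) = (2*pi/5, 7/2): H = -1/10.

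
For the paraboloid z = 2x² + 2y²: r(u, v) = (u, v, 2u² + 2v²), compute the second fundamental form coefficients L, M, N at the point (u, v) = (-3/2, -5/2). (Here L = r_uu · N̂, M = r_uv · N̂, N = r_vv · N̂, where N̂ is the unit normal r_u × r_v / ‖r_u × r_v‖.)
L = 4*sqrt(137)/137;  M = 0;  N = 4*sqrt(137)/137

Compute the unit normal N̂(u, v) = (-4*u/sqrt(16*u^2 + 16*v^2 + 1), -4*v/sqrt(16*u^2 + 16*v^2 + 1), 1/sqrt(16*u^2 + 16*v^2 + 1)), and the second partials r_uu, r_uv, r_vv. Take dot products:
  L(u, v) = r_uu · N̂ = 4/sqrt(16*u^2 + 16*v^2 + 1),
  M(u, v) = r_uv · N̂ = 0,
  N(u, v) = r_vv · N̂ = 4/sqrt(16*u^2 + 16*v^2 + 1).
Evaluating at (u, v) = (-3/2, -5/2):
  L = 4*sqrt(137)/137, M = 0, N = 4*sqrt(137)/137.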